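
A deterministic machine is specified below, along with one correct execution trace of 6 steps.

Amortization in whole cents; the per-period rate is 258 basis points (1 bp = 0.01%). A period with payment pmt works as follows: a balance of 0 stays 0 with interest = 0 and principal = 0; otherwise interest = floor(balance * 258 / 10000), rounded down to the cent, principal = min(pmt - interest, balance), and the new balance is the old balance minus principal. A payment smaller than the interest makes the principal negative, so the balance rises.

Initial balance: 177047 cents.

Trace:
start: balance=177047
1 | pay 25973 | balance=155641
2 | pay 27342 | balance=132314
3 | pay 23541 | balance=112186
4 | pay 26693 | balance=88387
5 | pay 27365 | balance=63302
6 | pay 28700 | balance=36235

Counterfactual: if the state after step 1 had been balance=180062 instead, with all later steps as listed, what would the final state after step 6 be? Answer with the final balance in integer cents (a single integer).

63973

state after step 1 := balance=180062
2 | pay 27342 | balance=157365
3 | pay 23541 | balance=137884
4 | pay 26693 | balance=114748
5 | pay 27365 | balance=90343
6 | pay 28700 | balance=63973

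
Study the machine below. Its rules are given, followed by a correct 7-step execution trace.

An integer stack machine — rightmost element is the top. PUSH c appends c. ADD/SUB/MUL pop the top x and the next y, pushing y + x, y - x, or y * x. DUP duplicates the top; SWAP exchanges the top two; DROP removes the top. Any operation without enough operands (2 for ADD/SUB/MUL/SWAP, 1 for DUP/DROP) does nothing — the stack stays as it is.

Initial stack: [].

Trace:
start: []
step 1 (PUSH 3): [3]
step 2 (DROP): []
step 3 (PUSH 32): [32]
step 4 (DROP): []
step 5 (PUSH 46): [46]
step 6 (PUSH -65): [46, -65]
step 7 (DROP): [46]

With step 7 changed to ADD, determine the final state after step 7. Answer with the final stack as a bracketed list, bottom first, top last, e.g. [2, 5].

[-19]

(re-executing from step 7 with the substitution; state before step 7: [46, -65])
step 7 (ADD): [-19]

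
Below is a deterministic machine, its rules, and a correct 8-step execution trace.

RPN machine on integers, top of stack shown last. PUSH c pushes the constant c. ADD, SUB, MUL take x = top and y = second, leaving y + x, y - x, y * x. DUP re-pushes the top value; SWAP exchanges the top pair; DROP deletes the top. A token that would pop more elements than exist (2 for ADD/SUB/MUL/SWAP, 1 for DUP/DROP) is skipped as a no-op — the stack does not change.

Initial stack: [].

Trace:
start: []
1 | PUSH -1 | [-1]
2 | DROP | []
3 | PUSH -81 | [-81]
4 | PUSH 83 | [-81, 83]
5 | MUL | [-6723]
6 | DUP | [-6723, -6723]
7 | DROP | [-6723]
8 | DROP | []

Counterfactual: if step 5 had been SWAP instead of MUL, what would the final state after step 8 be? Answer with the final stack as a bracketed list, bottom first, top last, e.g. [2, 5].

(re-executing from step 5 with the substitution; state before step 5: [-81, 83])
5 | SWAP | [83, -81]
6 | DUP | [83, -81, -81]
7 | DROP | [83, -81]
8 | DROP | [83]

[83]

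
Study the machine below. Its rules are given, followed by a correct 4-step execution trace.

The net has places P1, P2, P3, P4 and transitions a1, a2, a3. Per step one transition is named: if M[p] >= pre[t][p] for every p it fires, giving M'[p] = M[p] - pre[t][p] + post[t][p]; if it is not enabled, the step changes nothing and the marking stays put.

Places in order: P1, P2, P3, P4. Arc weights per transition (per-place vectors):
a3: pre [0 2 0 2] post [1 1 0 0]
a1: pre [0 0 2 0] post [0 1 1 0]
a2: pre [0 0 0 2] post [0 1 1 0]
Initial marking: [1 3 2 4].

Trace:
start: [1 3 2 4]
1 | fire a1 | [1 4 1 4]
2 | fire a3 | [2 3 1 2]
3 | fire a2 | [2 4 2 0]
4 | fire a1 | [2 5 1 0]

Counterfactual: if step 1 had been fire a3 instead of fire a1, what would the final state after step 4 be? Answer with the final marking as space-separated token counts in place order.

(re-executing from step 1 with the substitution; state before step 1: [1 3 2 4])
1 | fire a3 | [2 2 2 2]
2 | fire a3 | [3 1 2 0]
3 | fire a2 | [3 1 2 0]
4 | fire a1 | [3 2 1 0]

3 2 1 0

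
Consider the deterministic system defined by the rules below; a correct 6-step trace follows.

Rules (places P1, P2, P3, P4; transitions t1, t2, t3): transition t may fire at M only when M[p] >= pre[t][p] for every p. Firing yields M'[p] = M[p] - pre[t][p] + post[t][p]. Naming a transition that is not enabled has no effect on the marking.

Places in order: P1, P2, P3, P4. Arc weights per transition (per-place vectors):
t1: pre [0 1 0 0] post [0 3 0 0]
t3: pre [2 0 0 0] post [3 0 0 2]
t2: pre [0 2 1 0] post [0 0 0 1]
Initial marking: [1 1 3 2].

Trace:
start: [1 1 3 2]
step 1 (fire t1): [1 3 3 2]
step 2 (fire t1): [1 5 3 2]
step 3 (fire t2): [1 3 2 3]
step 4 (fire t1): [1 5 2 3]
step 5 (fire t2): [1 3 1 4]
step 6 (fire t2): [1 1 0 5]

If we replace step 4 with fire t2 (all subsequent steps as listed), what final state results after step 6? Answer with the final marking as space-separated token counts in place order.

1 1 1 4

(re-executing from step 4 with the substitution; state before step 4: [1 3 2 3])
step 4 (fire t2): [1 1 1 4]
step 5 (fire t2): [1 1 1 4]
step 6 (fire t2): [1 1 1 4]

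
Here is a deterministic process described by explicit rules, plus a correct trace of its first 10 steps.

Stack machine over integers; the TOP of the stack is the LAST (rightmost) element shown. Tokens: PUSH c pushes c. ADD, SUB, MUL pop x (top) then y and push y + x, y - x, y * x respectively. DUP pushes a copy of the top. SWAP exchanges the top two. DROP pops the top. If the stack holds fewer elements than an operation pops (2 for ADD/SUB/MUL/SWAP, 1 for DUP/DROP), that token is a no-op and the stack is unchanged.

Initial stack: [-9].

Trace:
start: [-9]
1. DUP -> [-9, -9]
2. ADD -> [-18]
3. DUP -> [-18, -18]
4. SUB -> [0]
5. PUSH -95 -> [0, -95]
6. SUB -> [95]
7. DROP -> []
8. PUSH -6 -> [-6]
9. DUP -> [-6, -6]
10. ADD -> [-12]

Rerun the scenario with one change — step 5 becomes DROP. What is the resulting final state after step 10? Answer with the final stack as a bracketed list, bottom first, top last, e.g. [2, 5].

[-12]

(re-executing from step 5 with the substitution; state before step 5: [0])
5. DROP -> []
6. SUB -> []
7. DROP -> []
8. PUSH -6 -> [-6]
9. DUP -> [-6, -6]
10. ADD -> [-12]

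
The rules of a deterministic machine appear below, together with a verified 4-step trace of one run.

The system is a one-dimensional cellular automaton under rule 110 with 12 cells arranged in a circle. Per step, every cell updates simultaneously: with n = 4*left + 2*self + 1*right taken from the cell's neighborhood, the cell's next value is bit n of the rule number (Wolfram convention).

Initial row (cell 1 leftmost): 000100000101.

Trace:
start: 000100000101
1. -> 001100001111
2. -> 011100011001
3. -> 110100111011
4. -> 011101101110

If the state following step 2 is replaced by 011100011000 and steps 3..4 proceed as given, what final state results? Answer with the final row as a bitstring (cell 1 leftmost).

111101101001

state after step 2 := 011100011000
3. -> 110100111000
4. -> 111101101001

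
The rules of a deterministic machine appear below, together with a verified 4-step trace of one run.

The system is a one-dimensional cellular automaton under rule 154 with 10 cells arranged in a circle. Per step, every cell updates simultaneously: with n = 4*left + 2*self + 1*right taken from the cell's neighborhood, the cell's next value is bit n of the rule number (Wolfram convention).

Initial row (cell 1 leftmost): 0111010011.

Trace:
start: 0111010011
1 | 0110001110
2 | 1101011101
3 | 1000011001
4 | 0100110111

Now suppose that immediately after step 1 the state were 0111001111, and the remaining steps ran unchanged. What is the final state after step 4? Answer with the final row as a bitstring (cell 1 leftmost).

state after step 1 := 0111001111
2 | 0110111110
3 | 1100111101
4 | 1011111001

1011111001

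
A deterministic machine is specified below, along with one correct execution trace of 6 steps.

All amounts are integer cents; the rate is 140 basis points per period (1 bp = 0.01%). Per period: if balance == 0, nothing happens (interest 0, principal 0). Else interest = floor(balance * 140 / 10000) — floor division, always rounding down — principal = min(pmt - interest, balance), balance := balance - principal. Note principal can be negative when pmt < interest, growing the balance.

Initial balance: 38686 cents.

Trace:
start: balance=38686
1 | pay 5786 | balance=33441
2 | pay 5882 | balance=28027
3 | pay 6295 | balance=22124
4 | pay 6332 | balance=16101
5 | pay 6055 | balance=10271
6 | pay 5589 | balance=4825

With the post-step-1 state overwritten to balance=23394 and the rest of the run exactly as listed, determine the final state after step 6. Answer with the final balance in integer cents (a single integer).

0

state after step 1 := balance=23394
2 | pay 5882 | balance=17839
3 | pay 6295 | balance=11793
4 | pay 6332 | balance=5626
5 | pay 6055 | balance=0
6 | pay 5589 | balance=0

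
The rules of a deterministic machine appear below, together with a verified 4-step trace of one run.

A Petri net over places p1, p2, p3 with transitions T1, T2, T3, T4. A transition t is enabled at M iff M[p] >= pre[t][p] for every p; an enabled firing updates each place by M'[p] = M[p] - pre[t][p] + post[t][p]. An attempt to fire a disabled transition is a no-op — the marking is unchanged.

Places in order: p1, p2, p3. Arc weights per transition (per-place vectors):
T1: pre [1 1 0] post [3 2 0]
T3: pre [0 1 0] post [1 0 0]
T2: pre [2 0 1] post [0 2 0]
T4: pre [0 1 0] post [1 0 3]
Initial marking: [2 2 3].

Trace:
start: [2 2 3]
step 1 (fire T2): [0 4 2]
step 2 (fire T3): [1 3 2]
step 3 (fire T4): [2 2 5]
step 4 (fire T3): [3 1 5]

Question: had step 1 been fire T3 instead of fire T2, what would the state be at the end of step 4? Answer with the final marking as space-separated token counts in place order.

(re-executing from step 1 with the substitution; state before step 1: [2 2 3])
step 1 (fire T3): [3 1 3]
step 2 (fire T3): [4 0 3]
step 3 (fire T4): [4 0 3]
step 4 (fire T3): [4 0 3]

4 0 3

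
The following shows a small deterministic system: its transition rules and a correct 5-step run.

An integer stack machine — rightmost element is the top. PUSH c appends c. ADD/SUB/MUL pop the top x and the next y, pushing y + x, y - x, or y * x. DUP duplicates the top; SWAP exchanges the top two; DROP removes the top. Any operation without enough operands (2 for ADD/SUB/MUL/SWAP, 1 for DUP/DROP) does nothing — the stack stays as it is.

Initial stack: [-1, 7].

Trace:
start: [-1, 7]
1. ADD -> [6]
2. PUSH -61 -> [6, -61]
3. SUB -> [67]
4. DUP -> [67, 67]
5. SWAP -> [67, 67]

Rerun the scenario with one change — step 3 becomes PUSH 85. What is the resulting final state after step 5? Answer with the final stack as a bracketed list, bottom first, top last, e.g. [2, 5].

[6, -61, 85, 85]

(re-executing from step 3 with the substitution; state before step 3: [6, -61])
3. PUSH 85 -> [6, -61, 85]
4. DUP -> [6, -61, 85, 85]
5. SWAP -> [6, -61, 85, 85]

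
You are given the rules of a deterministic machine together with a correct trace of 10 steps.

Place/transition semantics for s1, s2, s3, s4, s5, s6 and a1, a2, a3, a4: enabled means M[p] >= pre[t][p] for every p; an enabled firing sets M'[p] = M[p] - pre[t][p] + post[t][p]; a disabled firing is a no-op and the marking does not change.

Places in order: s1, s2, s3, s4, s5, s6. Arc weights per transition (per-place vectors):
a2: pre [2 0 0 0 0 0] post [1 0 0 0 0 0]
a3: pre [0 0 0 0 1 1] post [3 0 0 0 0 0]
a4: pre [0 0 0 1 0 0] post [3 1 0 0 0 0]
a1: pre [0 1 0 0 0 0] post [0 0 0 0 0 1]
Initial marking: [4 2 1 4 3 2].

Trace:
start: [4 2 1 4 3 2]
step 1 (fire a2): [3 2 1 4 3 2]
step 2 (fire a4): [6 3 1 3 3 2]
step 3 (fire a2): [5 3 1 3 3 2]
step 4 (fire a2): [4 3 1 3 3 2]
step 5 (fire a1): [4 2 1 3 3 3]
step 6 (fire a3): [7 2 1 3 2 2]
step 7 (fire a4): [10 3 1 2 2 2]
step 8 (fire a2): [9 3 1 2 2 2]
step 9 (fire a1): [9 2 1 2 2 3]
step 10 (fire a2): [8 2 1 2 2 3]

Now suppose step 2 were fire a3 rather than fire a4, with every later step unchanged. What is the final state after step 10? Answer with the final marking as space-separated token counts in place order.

8 1 1 3 1 2

(re-executing from step 2 with the substitution; state before step 2: [3 2 1 4 3 2])
step 2 (fire a3): [6 2 1 4 2 1]
step 3 (fire a2): [5 2 1 4 2 1]
step 4 (fire a2): [4 2 1 4 2 1]
step 5 (fire a1): [4 1 1 4 2 2]
step 6 (fire a3): [7 1 1 4 1 1]
step 7 (fire a4): [10 2 1 3 1 1]
step 8 (fire a2): [9 2 1 3 1 1]
step 9 (fire a1): [9 1 1 3 1 2]
step 10 (fire a2): [8 1 1 3 1 2]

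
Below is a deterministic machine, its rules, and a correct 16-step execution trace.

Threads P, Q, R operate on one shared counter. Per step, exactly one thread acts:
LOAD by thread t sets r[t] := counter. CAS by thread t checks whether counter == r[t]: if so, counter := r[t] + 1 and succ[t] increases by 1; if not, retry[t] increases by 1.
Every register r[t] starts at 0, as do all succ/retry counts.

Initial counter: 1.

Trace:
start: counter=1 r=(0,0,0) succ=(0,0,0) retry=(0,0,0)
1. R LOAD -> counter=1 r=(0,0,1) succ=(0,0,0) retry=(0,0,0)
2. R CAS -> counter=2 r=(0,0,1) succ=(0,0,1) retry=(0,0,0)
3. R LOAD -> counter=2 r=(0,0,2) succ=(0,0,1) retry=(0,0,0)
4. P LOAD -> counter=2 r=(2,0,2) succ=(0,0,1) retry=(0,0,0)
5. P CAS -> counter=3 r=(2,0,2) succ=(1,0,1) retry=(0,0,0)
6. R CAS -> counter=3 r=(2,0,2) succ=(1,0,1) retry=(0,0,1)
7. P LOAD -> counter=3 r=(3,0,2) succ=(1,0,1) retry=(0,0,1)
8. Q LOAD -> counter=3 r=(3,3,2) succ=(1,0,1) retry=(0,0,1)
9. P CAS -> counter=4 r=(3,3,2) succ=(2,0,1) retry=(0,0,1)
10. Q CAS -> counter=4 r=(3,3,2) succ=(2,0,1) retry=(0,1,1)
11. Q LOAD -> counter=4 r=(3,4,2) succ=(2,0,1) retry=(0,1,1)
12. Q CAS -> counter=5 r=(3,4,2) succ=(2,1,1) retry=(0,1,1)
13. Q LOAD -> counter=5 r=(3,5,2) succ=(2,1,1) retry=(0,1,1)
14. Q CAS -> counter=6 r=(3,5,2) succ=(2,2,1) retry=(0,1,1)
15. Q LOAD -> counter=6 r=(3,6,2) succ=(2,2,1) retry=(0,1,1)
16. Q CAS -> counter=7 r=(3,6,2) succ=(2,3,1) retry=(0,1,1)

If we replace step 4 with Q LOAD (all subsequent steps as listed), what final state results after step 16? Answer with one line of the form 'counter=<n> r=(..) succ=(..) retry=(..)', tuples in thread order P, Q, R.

(re-executing from step 4 with the substitution; state before step 4: counter=2 r=(0,0,2) succ=(0,0,1) retry=(0,0,0))
4. Q LOAD -> counter=2 r=(0,2,2) succ=(0,0,1) retry=(0,0,0)
5. P CAS -> counter=2 r=(0,2,2) succ=(0,0,1) retry=(1,0,0)
6. R CAS -> counter=3 r=(0,2,2) succ=(0,0,2) retry=(1,0,0)
7. P LOAD -> counter=3 r=(3,2,2) succ=(0,0,2) retry=(1,0,0)
8. Q LOAD -> counter=3 r=(3,3,2) succ=(0,0,2) retry=(1,0,0)
9. P CAS -> counter=4 r=(3,3,2) succ=(1,0,2) retry=(1,0,0)
10. Q CAS -> counter=4 r=(3,3,2) succ=(1,0,2) retry=(1,1,0)
11. Q LOAD -> counter=4 r=(3,4,2) succ=(1,0,2) retry=(1,1,0)
12. Q CAS -> counter=5 r=(3,4,2) succ=(1,1,2) retry=(1,1,0)
13. Q LOAD -> counter=5 r=(3,5,2) succ=(1,1,2) retry=(1,1,0)
14. Q CAS -> counter=6 r=(3,5,2) succ=(1,2,2) retry=(1,1,0)
15. Q LOAD -> counter=6 r=(3,6,2) succ=(1,2,2) retry=(1,1,0)
16. Q CAS -> counter=7 r=(3,6,2) succ=(1,3,2) retry=(1,1,0)

counter=7 r=(3,6,2) succ=(1,3,2) retry=(1,1,0)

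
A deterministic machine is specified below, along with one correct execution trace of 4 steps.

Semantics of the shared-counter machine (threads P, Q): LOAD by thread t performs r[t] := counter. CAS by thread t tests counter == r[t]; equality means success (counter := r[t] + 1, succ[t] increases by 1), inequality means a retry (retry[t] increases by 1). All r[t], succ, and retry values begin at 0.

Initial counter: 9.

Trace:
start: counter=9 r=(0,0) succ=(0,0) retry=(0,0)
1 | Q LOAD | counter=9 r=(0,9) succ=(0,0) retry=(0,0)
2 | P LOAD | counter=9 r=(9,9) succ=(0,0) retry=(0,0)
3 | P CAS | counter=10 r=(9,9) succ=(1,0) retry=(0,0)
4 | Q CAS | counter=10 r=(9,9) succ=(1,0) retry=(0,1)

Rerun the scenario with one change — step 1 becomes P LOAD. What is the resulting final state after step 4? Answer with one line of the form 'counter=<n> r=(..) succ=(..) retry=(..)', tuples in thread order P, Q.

counter=10 r=(9,0) succ=(1,0) retry=(0,1)

(re-executing from step 1 with the substitution; state before step 1: counter=9 r=(0,0) succ=(0,0) retry=(0,0))
1 | P LOAD | counter=9 r=(9,0) succ=(0,0) retry=(0,0)
2 | P LOAD | counter=9 r=(9,0) succ=(0,0) retry=(0,0)
3 | P CAS | counter=10 r=(9,0) succ=(1,0) retry=(0,0)
4 | Q CAS | counter=10 r=(9,0) succ=(1,0) retry=(0,1)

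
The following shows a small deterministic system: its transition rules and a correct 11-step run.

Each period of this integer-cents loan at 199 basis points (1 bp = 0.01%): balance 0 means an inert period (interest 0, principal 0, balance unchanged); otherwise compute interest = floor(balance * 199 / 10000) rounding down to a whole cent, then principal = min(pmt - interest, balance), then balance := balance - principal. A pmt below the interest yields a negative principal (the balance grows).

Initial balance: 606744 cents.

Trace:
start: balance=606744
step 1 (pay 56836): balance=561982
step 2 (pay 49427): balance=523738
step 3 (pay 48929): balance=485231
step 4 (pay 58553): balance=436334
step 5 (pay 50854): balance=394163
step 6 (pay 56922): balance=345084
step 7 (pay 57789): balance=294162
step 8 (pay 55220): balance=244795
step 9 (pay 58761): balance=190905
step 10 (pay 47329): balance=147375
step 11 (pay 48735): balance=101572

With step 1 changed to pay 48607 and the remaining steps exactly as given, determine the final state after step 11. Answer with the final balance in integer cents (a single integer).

(re-executing from step 1 with the substitution; state before step 1: balance=606744)
step 1 (pay 48607): balance=570211
step 2 (pay 49427): balance=532131
step 3 (pay 48929): balance=493791
step 4 (pay 58553): balance=445064
step 5 (pay 50854): balance=403066
step 6 (pay 56922): balance=354165
step 7 (pay 57789): balance=303423
step 8 (pay 55220): balance=254241
step 9 (pay 58761): balance=200539
step 10 (pay 47329): balance=157200
step 11 (pay 48735): balance=111593

111593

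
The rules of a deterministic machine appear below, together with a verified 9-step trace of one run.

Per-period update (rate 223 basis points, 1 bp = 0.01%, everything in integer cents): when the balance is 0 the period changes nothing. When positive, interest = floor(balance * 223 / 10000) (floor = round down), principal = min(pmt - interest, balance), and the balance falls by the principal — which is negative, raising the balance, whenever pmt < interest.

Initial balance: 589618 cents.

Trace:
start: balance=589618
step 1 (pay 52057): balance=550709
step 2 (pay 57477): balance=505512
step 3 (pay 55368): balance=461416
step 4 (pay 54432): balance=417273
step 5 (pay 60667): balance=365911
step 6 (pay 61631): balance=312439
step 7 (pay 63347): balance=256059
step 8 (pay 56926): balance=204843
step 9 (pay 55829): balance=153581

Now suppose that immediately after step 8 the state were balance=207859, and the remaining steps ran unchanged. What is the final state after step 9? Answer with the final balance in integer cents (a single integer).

156665

state after step 8 := balance=207859
step 9 (pay 55829): balance=156665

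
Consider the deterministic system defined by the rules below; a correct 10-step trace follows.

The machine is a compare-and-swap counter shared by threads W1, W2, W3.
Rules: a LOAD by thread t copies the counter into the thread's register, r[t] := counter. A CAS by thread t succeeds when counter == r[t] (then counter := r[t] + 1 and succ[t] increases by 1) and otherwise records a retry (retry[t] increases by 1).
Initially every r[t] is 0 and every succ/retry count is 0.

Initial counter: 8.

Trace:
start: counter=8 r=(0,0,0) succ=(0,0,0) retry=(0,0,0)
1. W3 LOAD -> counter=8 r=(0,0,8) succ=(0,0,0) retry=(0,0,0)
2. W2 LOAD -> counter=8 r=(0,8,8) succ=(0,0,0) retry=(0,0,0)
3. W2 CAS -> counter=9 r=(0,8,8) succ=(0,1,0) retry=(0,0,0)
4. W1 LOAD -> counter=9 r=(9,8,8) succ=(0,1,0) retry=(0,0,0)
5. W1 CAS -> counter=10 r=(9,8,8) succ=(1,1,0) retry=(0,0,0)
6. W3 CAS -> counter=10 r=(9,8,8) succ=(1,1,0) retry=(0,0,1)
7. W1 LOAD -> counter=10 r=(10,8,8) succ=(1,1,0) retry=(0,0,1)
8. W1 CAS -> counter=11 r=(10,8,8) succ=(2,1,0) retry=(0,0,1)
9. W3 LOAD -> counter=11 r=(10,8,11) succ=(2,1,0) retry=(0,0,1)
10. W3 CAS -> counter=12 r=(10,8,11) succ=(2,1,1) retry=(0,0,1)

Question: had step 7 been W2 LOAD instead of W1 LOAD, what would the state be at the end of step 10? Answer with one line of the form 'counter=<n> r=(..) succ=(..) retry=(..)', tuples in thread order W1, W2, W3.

(re-executing from step 7 with the substitution; state before step 7: counter=10 r=(9,8,8) succ=(1,1,0) retry=(0,0,1))
7. W2 LOAD -> counter=10 r=(9,10,8) succ=(1,1,0) retry=(0,0,1)
8. W1 CAS -> counter=10 r=(9,10,8) succ=(1,1,0) retry=(1,0,1)
9. W3 LOAD -> counter=10 r=(9,10,10) succ=(1,1,0) retry=(1,0,1)
10. W3 CAS -> counter=11 r=(9,10,10) succ=(1,1,1) retry=(1,0,1)

counter=11 r=(9,10,10) succ=(1,1,1) retry=(1,0,1)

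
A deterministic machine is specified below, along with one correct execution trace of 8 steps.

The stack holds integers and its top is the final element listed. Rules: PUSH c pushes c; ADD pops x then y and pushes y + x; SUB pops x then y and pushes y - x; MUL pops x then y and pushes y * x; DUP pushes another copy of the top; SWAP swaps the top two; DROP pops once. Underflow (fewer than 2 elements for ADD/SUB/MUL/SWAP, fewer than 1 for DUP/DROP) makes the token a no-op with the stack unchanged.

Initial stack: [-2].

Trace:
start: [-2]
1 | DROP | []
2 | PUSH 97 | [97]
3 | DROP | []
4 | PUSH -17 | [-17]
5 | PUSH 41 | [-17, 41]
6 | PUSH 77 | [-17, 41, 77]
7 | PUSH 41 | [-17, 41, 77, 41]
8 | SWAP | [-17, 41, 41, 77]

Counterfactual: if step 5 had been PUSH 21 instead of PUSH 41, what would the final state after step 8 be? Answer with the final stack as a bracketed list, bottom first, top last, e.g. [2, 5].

(re-executing from step 5 with the substitution; state before step 5: [-17])
5 | PUSH 21 | [-17, 21]
6 | PUSH 77 | [-17, 21, 77]
7 | PUSH 41 | [-17, 21, 77, 41]
8 | SWAP | [-17, 21, 41, 77]

[-17, 21, 41, 77]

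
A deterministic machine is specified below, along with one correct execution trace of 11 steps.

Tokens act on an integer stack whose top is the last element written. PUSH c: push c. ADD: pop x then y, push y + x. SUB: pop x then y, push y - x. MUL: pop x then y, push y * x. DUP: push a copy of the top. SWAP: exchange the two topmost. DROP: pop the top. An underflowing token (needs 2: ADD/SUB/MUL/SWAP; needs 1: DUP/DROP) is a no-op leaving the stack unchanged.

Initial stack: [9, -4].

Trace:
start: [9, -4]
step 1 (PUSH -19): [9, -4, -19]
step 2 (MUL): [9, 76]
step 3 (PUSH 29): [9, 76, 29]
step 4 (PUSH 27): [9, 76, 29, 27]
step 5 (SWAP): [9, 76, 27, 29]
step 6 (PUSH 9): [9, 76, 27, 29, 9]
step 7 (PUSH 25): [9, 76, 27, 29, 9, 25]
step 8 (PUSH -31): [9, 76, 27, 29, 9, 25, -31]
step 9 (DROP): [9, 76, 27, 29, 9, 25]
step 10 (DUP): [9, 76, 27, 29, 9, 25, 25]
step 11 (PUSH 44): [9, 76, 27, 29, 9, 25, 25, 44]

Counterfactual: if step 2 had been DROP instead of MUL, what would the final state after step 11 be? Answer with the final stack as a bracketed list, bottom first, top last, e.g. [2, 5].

[9, -4, 27, 29, 9, 25, 25, 44]

(re-executing from step 2 with the substitution; state before step 2: [9, -4, -19])
step 2 (DROP): [9, -4]
step 3 (PUSH 29): [9, -4, 29]
step 4 (PUSH 27): [9, -4, 29, 27]
step 5 (SWAP): [9, -4, 27, 29]
step 6 (PUSH 9): [9, -4, 27, 29, 9]
step 7 (PUSH 25): [9, -4, 27, 29, 9, 25]
step 8 (PUSH -31): [9, -4, 27, 29, 9, 25, -31]
step 9 (DROP): [9, -4, 27, 29, 9, 25]
step 10 (DUP): [9, -4, 27, 29, 9, 25, 25]
step 11 (PUSH 44): [9, -4, 27, 29, 9, 25, 25, 44]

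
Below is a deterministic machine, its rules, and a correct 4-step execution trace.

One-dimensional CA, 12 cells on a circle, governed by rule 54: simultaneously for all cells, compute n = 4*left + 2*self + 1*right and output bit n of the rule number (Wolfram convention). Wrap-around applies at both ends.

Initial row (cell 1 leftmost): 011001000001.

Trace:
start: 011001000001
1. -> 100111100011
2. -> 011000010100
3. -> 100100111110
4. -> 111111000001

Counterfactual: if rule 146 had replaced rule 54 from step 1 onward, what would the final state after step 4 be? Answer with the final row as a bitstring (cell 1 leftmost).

000011010001

(re-executing steps 1..4 under rule 146; state before step 1: 011001000001)
1. -> 000110100010
2. -> 001000010101
3. -> 110100100000
4. -> 000011010001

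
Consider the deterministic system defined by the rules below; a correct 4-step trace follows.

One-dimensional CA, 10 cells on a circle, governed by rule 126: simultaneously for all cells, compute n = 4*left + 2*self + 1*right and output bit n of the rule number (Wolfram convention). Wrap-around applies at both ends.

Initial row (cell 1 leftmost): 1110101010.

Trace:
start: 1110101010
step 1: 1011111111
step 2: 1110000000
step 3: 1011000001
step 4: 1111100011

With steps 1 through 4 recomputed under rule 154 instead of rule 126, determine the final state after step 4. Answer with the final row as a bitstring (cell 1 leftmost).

(re-executing steps 1..4 under rule 154; state before step 1: 1110101010)
step 1: 1100000000
step 2: 1010000001
step 3: 0001000011
step 4: 1010100110

1010100110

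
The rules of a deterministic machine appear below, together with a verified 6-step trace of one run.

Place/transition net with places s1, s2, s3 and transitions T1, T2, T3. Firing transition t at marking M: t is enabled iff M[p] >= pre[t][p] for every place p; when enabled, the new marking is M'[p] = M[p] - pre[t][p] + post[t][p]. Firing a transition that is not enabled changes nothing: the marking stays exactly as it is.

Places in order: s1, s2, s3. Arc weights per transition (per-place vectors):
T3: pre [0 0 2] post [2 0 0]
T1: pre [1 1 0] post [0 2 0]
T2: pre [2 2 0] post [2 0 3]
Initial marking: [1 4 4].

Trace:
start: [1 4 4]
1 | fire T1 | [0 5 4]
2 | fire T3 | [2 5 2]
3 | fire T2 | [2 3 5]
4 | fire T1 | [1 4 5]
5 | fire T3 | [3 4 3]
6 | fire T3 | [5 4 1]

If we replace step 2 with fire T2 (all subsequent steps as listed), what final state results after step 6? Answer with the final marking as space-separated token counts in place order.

(re-executing from step 2 with the substitution; state before step 2: [0 5 4])
2 | fire T2 | [0 5 4]
3 | fire T2 | [0 5 4]
4 | fire T1 | [0 5 4]
5 | fire T3 | [2 5 2]
6 | fire T3 | [4 5 0]

4 5 0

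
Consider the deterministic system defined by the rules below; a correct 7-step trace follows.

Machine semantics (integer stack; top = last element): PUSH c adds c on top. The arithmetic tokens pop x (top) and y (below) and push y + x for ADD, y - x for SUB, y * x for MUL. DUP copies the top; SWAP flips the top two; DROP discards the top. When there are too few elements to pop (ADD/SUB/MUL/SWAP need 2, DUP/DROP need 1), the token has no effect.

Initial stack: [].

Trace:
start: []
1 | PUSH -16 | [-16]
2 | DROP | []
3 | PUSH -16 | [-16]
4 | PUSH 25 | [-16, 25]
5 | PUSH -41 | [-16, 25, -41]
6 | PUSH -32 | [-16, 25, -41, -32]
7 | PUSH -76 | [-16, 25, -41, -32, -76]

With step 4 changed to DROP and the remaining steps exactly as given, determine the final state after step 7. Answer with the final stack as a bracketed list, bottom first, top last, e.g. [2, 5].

[-41, -32, -76]

(re-executing from step 4 with the substitution; state before step 4: [-16])
4 | DROP | []
5 | PUSH -41 | [-41]
6 | PUSH -32 | [-41, -32]
7 | PUSH -76 | [-41, -32, -76]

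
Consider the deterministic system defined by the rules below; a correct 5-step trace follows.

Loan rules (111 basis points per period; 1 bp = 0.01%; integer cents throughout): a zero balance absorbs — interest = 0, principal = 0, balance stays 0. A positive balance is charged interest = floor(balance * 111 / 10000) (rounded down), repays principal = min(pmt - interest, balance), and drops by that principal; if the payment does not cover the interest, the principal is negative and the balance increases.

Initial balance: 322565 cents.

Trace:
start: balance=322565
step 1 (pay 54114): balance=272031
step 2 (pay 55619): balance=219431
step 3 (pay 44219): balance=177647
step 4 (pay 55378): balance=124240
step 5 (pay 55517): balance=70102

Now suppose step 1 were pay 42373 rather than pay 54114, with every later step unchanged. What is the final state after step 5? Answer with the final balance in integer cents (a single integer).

(re-executing from step 1 with the substitution; state before step 1: balance=322565)
step 1 (pay 42373): balance=283772
step 2 (pay 55619): balance=231302
step 3 (pay 44219): balance=189650
step 4 (pay 55378): balance=136377
step 5 (pay 55517): balance=82373

82373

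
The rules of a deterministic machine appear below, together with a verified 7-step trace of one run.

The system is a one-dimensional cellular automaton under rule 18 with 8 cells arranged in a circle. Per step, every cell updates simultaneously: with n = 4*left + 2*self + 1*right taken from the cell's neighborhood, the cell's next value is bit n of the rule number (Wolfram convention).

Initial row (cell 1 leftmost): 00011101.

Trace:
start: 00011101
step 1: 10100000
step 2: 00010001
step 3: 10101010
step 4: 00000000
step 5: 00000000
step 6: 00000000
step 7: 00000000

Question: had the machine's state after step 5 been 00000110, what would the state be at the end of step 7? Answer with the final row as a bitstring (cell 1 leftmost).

10010110

state after step 5 := 00000110
step 6: 00001001
step 7: 10010110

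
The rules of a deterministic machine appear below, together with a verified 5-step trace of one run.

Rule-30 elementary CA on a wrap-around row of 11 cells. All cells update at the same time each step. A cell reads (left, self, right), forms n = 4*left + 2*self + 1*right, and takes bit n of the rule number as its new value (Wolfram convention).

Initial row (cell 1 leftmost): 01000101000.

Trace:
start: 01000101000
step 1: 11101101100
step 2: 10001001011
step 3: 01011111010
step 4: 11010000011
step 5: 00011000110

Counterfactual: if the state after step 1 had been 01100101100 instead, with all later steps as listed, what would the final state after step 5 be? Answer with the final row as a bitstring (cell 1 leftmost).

10000010010

state after step 1 := 01100101100
step 2: 11011101010
step 3: 10010001010
step 4: 11111011010
step 5: 10000010010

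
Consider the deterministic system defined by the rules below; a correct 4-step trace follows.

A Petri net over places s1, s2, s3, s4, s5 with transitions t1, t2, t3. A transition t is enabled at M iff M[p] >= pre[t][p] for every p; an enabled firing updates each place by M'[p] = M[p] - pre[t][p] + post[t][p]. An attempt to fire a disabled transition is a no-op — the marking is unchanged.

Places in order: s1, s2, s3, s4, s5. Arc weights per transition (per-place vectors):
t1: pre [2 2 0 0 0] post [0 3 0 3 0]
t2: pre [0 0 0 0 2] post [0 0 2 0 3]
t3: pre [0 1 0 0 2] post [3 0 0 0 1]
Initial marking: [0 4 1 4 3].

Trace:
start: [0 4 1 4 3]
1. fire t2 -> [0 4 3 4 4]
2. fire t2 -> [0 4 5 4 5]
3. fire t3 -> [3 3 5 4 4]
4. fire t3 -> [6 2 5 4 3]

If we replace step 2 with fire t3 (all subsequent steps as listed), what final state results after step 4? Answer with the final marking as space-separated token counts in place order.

(re-executing from step 2 with the substitution; state before step 2: [0 4 3 4 4])
2. fire t3 -> [3 3 3 4 3]
3. fire t3 -> [6 2 3 4 2]
4. fire t3 -> [9 1 3 4 1]

9 1 3 4 1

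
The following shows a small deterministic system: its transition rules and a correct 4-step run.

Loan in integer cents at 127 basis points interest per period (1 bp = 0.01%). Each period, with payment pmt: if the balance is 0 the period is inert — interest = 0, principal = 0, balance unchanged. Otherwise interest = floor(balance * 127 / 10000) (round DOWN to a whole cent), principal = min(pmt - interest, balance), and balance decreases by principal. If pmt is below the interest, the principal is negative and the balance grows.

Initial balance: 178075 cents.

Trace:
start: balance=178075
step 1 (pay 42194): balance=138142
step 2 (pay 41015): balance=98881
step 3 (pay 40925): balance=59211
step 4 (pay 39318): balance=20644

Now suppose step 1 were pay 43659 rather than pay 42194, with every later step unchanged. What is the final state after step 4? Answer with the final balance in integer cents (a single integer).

(re-executing from step 1 with the substitution; state before step 1: balance=178075)
step 1 (pay 43659): balance=136677
step 2 (pay 41015): balance=97397
step 3 (pay 40925): balance=57708
step 4 (pay 39318): balance=19122

19122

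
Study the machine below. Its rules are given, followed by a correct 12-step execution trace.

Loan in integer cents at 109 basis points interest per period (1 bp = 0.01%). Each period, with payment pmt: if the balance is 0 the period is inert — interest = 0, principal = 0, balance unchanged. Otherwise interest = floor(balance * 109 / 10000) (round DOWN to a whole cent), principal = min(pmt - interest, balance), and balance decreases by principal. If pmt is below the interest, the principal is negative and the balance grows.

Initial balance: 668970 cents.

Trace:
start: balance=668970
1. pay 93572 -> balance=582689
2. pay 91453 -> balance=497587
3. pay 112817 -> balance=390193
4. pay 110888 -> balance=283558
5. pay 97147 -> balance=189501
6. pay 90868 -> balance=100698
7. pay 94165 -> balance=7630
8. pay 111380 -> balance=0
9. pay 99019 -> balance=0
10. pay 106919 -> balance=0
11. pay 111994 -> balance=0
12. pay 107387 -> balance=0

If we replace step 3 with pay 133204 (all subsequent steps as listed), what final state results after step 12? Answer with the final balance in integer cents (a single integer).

0

(re-executing from step 3 with the substitution; state before step 3: balance=497587)
3. pay 133204 -> balance=369806
4. pay 110888 -> balance=262948
5. pay 97147 -> balance=168667
6. pay 90868 -> balance=79637
7. pay 94165 -> balance=0
8. pay 111380 -> balance=0
9. pay 99019 -> balance=0
10. pay 106919 -> balance=0
11. pay 111994 -> balance=0
12. pay 107387 -> balance=0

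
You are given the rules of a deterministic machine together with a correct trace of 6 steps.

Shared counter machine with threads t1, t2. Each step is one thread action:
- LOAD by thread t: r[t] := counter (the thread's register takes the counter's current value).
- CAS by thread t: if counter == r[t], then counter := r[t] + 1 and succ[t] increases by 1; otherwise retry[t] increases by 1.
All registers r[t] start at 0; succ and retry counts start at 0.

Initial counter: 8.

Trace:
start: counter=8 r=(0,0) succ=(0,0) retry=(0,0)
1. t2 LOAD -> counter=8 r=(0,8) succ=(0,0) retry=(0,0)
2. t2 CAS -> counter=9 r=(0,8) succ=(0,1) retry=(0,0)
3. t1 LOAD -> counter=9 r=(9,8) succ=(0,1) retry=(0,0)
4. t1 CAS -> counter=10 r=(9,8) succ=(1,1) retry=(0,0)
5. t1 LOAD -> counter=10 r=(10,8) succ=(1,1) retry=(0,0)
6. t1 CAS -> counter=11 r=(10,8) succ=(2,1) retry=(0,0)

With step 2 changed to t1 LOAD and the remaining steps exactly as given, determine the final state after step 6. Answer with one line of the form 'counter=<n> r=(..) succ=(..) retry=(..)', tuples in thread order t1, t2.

(re-executing from step 2 with the substitution; state before step 2: counter=8 r=(0,8) succ=(0,0) retry=(0,0))
2. t1 LOAD -> counter=8 r=(8,8) succ=(0,0) retry=(0,0)
3. t1 LOAD -> counter=8 r=(8,8) succ=(0,0) retry=(0,0)
4. t1 CAS -> counter=9 r=(8,8) succ=(1,0) retry=(0,0)
5. t1 LOAD -> counter=9 r=(9,8) succ=(1,0) retry=(0,0)
6. t1 CAS -> counter=10 r=(9,8) succ=(2,0) retry=(0,0)

counter=10 r=(9,8) succ=(2,0) retry=(0,0)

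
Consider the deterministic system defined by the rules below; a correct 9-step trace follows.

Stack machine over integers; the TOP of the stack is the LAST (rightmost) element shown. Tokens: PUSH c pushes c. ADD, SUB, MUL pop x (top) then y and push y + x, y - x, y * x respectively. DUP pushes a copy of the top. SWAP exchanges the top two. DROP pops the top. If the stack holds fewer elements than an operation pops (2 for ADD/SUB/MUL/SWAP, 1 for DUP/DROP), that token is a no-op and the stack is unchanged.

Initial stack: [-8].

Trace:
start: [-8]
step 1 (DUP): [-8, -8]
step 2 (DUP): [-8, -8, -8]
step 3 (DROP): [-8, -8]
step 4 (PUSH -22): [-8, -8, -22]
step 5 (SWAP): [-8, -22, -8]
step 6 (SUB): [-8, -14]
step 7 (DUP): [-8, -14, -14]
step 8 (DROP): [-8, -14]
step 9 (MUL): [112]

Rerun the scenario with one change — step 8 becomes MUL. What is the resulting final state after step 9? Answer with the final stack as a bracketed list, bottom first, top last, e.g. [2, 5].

(re-executing from step 8 with the substitution; state before step 8: [-8, -14, -14])
step 8 (MUL): [-8, 196]
step 9 (MUL): [-1568]

[-1568]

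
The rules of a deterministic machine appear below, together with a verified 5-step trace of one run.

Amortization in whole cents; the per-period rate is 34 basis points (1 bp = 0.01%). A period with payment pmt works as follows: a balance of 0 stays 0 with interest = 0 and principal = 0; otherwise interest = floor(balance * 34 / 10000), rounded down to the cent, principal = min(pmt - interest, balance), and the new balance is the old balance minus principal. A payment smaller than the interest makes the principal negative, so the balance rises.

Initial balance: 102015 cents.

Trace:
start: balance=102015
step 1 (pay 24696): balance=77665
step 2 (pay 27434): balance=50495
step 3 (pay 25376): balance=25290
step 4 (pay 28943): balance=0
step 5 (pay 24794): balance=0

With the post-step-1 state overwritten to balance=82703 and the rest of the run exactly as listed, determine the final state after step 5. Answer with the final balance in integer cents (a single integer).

state after step 1 := balance=82703
step 2 (pay 27434): balance=55550
step 3 (pay 25376): balance=30362
step 4 (pay 28943): balance=1522
step 5 (pay 24794): balance=0

0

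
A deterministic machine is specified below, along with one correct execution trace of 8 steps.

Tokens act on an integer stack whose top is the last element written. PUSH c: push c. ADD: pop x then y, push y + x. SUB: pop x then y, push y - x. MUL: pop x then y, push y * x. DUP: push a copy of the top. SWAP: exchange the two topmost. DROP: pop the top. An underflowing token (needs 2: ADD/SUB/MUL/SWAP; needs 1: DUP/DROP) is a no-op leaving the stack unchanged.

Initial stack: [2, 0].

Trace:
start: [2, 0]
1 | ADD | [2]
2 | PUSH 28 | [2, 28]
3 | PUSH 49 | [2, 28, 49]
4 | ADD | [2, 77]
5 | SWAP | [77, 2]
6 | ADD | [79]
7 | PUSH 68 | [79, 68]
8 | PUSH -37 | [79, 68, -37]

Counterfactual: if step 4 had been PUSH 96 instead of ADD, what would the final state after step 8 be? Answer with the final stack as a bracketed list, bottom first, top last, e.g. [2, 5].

(re-executing from step 4 with the substitution; state before step 4: [2, 28, 49])
4 | PUSH 96 | [2, 28, 49, 96]
5 | SWAP | [2, 28, 96, 49]
6 | ADD | [2, 28, 145]
7 | PUSH 68 | [2, 28, 145, 68]
8 | PUSH -37 | [2, 28, 145, 68, -37]

[2, 28, 145, 68, -37]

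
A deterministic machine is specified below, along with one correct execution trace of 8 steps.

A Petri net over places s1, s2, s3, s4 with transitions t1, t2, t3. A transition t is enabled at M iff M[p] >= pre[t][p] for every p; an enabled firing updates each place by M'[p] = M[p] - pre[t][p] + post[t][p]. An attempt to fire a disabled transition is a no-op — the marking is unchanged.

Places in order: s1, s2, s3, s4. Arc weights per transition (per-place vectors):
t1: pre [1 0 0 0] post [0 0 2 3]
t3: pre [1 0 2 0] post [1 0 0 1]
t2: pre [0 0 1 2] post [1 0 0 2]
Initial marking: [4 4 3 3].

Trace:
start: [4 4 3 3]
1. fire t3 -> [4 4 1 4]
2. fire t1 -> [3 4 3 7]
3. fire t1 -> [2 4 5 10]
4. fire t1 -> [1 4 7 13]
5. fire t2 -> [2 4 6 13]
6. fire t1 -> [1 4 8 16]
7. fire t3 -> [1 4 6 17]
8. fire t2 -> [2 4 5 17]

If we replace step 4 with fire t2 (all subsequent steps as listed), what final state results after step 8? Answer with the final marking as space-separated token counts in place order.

4 4 2 14

(re-executing from step 4 with the substitution; state before step 4: [2 4 5 10])
4. fire t2 -> [3 4 4 10]
5. fire t2 -> [4 4 3 10]
6. fire t1 -> [3 4 5 13]
7. fire t3 -> [3 4 3 14]
8. fire t2 -> [4 4 2 14]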